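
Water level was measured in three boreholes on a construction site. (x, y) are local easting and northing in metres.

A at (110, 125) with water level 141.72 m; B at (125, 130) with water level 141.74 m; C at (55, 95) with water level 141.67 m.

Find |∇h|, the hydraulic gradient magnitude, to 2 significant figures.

With h = a·x + b·y + c and A as origin, the differences give:
  15·a + 5·b = +0.02
  (-55)·a + (-30)·b = -0.05
Eliminate b (×(-30) and ×5, subtract): -175·a = -0.350 → a = ∂h/∂x = +0.002000
Back-substitute: b = ∂h/∂y = -0.002000.
|∇h| = √(0.002000² + -0.002000²) = 0.002828

0.0028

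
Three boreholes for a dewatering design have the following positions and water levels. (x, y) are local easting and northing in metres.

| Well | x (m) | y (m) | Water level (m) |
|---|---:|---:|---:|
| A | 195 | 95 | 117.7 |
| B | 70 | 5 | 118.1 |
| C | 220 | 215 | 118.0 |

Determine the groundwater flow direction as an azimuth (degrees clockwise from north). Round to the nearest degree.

122°

With h = a·x + b·y + c and A as origin, the differences give:
  (-125)·a + (-90)·b = +0.4
  25·a + 120·b = +0.3
Eliminate b (×120 and ×(-90), subtract): -12750·a = 75.00 → a = ∂h/∂x = -0.005882
Back-substitute: b = ∂h/∂y = +0.003725.
Flow direction (−∇h) has components (+0.005882 E, -0.003725 N).
Azimuth = atan2(E, N) = atan2(+0.005882, -0.003725) = 122.3° ≈ 122°.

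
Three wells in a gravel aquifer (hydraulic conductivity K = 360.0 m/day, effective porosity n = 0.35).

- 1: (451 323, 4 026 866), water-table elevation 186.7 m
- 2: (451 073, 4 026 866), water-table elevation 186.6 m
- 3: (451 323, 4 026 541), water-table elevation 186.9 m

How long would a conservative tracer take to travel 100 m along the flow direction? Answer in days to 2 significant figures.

∂h/∂x = (186.6 − 186.7) / (451073 − 451323) = +0.0004000
∂h/∂y = (186.9 − 186.7) / (4026541 − 4026866) = -0.0006154
|∇h| = √(0.0004000² + -0.0006154²) = 0.000734
Seepage velocity v = K·i/n = 360.0 × 0.000734 / 0.35 = 0.755 m/day.
t = 100 / 0.755 = 132.5 days.

130 days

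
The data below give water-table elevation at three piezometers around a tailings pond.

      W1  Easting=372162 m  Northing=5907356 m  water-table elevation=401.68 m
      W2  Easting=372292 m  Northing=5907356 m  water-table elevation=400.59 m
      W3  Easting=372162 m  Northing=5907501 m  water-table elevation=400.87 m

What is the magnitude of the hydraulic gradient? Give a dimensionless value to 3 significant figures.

∂h/∂x = (400.59 − 401.68) / (372292 − 372162) = -0.008385
∂h/∂y = (400.87 − 401.68) / (5907501 − 5907356) = -0.005586
|∇h| = √(-0.008385² + -0.005586²) = 0.01008

0.0101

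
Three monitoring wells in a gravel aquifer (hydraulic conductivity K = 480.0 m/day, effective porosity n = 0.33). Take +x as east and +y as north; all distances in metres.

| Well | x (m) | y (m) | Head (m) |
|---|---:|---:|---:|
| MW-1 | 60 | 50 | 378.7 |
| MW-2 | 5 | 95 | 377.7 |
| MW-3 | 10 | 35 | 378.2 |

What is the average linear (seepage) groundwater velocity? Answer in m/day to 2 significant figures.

21 m/day

With h = a·x + b·y + c and MW-1 as origin, the differences give:
  (-55)·a + 45·b = -1.0
  (-50)·a + (-15)·b = -0.5
Eliminate b (×(-15) and ×45, subtract): 3075·a = 37.50 → a = ∂h/∂x = +0.01220
Back-substitute: b = ∂h/∂y = -0.007317.
|∇h| = √(0.01220² + -0.007317²) = 0.01423
Seepage velocity v = K·i/n = 480.0 × 0.01423 / 0.33 = 20.7 m/day.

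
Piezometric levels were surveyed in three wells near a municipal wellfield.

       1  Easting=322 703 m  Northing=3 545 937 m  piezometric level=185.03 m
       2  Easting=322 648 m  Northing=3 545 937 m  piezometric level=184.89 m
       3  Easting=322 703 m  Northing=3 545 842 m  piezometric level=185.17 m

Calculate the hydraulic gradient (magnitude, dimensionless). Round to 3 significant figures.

∂h/∂x = (184.89 − 185.03) / (322648 − 322703) = +0.002545
∂h/∂y = (185.17 − 185.03) / (3545842 − 3545937) = -0.001474
|∇h| = √(0.002545² + -0.001474²) = 0.002941

0.00294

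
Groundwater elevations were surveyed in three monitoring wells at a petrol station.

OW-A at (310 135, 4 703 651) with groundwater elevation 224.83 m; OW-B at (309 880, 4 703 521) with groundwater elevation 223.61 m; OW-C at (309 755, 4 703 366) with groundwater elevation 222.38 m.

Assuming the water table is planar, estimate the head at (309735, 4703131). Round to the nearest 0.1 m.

220.7 m

Taking OW-A as reference: OW-B−OW-A = (-255, -130, -1.22); OW-C−OW-A = (-380, -285, -2.45).
Determinant of the coordinate differences = (-255)·(-285) − (-380)·(-130) = 23275.
∂h/∂x = [(-1.22)·(-285) − (-2.45)·(-130)] / 23275 = +0.001255
∂h/∂y = [(-255)·(-2.45) − (-380)·(-1.22)] / 23275 = +0.006924
h(309735, 4703131) = 224.83 + (+0.001255)·(-400) + (+0.006924)·(-520) = 224.83 -0.502 -3.600 = 220.728 m.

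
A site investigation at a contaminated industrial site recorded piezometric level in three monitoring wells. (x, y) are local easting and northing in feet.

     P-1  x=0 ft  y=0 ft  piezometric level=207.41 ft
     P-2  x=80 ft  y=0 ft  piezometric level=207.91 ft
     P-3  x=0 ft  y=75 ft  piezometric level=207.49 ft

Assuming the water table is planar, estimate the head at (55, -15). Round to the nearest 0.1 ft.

∂h/∂x = (207.91 − 207.41) / (80 − 0) = +0.006250
∂h/∂y = (207.49 − 207.41) / (75 − 0) = +0.001067
h(55, -15) = 207.41 + (+0.006250)·(55) + (+0.001067)·(-15) = 207.41 +0.344 -0.016 = 207.738 ft.

207.7 ft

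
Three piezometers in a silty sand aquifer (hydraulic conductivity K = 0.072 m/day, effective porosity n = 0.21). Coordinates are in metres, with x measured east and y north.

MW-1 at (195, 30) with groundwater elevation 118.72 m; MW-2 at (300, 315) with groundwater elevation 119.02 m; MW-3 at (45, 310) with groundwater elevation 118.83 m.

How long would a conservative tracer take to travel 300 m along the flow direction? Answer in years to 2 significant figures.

2200 years

Differences from MW-1: to MW-2 (Δx, Δy, Δh) = (105, 285, +0.30); to MW-3 = (-150, 280, +0.11).
Determinant of the coordinate differences = 105·280 − (-150)·285 = 72150.
∂h/∂x = [(+0.30)·280 − (+0.11)·285] / 72150 = +0.0007297
∂h/∂y = [105·(+0.11) − (-150)·(+0.30)] / 72150 = +0.0007838
|∇h| = √(0.0007297² + 0.0007838²) = 0.001071
Seepage velocity v = K·i/n = 0.072 × 0.001071 / 0.21 = 0.0003672 m/day.
t = 300 / 0.0003672 = 8.17e+05 days = 2.24e+03 years.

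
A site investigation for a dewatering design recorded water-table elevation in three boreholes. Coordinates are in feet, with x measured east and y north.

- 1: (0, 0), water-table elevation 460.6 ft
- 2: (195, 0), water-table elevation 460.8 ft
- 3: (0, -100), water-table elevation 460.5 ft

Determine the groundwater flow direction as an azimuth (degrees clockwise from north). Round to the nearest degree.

226°

∂h/∂x = (460.8 − 460.6) / (195 − 0) = +0.001026
∂h/∂y = (460.5 − 460.6) / (-100 − 0) = +0.001000
Flow direction (−∇h) has components (-0.001026 E, -0.001000 N).
Azimuth = atan2(E, N) = atan2(-0.001026, -0.001000) = 225.7° ≈ 226°.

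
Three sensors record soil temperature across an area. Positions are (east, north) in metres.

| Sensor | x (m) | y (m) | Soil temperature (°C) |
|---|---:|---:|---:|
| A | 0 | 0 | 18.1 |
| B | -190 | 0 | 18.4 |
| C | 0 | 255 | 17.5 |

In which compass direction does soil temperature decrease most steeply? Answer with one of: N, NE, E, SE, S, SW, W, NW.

∂T/∂x = (18.4 − 18.1) / (-190 − 0) = -0.001579
∂T/∂y = (17.5 − 18.1) / (255 − 0) = -0.002353
Steepest decrease is along −∇f = (+0.001579 E, +0.002353 N) → northeast.

NE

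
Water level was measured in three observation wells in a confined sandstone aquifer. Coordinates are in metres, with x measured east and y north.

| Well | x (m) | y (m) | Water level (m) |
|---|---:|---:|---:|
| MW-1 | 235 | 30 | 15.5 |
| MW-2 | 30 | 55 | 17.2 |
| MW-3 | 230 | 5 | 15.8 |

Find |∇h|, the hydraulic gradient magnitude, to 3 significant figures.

Three-point gradient (reference MW-1): Δ to MW-2 = (-205, 25, +1.7), Δ to MW-3 = (-5, -25, +0.3).
∂h/∂x = -0.009524, ∂h/∂y = -0.01010 (det = 5250).
|∇h| = √(-0.009524² + -0.01010²) = 0.01388

0.0139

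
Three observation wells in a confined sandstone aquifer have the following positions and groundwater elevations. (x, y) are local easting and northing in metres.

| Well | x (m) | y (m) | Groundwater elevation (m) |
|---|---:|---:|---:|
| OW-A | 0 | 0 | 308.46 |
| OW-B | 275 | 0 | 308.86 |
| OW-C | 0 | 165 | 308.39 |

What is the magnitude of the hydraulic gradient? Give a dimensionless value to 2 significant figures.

0.0015

∂h/∂x = (308.86 − 308.46) / (275 − 0) = +0.001455
∂h/∂y = (308.39 − 308.46) / (165 − 0) = -0.0004242
|∇h| = √(0.001455² + -0.0004242²) = 0.001516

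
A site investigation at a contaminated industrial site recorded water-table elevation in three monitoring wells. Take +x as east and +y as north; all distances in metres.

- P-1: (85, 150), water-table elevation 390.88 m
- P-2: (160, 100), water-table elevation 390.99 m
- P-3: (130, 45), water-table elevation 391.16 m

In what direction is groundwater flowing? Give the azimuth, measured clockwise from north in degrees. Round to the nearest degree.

009°

Three-point gradient (reference P-1): Δ to P-2 = (75, -50, +0.11), Δ to P-3 = (45, -105, +0.28).
∂h/∂x = -0.0004356, ∂h/∂y = -0.002853 (det = -5625).
Flow direction (−∇h) has components (+0.0004356 E, +0.002853 N).
Azimuth = atan2(E, N) = atan2(+0.0004356, +0.002853) = 8.7° ≈ 009°.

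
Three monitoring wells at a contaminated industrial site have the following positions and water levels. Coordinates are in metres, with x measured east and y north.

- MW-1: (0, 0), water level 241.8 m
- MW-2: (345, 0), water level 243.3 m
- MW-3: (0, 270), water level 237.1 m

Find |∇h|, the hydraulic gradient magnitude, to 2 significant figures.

0.018

∂h/∂x = (243.3 − 241.8) / (345 − 0) = +0.004348
∂h/∂y = (237.1 − 241.8) / (270 − 0) = -0.01741
|∇h| = √(0.004348² + -0.01741²) = 0.01794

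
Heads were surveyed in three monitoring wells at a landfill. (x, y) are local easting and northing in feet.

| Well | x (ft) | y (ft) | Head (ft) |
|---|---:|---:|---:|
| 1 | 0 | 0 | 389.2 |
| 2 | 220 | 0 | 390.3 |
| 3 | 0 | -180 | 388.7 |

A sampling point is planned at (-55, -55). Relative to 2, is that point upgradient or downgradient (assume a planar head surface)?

downgradient

∂h/∂x = (390.3 − 389.2) / (220 − 0) = +0.005000
∂h/∂y = (388.7 − 389.2) / (-180 − 0) = +0.002778
Head at (-55, -55) = 389.2 + (+0.005000)·(-55) + (+0.002778)·(-55) = 388.77 ft.
That is lower than the 390.3 ft at 2, so the point is downgradient.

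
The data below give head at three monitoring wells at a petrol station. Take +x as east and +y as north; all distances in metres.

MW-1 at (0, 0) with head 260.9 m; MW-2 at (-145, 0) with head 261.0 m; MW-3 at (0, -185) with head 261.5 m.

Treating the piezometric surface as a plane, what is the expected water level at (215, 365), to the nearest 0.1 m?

259.6 m

∂h/∂x = (261.0 − 260.9) / (-145 − 0) = -0.0006897
∂h/∂y = (261.5 − 260.9) / (-185 − 0) = -0.003243
h(215, 365) = 260.9 + (-0.0006897)·(215) + (-0.003243)·(365) = 260.9 -0.148 -1.184 = 259.568 m.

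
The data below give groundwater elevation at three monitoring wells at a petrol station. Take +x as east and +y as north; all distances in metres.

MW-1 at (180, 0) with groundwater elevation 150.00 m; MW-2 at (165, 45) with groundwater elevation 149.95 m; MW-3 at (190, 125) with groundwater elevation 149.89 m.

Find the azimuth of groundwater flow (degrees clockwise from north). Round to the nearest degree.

329°

Taking MW-1 as reference: MW-2−MW-1 = (-15, 45, -0.05); MW-3−MW-1 = (10, 125, -0.11).
Determinant of the coordinate differences = (-15)·125 − 10·45 = -2325.
∂h/∂x = [(-0.05)·125 − (-0.11)·45] / -2325 = +0.0005591
∂h/∂y = [(-15)·(-0.11) − 10·(-0.05)] / -2325 = -0.0009247
Flow direction (−∇h) has components (-0.0005591 E, +0.0009247 N).
Azimuth = atan2(E, N) = atan2(-0.0005591, +0.0009247) = 328.8° ≈ 329°.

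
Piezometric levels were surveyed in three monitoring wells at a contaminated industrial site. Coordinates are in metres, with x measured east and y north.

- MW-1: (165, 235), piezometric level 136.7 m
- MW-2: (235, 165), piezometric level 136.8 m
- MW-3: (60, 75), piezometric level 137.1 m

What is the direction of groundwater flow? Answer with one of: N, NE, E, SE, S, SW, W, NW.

Three-point gradient (reference MW-1): Δ to MW-2 = (70, -70, +0.1), Δ to MW-3 = (-105, -160, +0.4).
∂h/∂x = -0.0006469, ∂h/∂y = -0.002075 (det = -18550).
Flow = −∇h = (+0.0006469 east, +0.002075 north), which points north.

N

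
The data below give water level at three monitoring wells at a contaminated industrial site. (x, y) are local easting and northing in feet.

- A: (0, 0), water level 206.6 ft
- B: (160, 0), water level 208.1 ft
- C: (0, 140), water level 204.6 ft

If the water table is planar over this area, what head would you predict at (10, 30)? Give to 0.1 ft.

∂h/∂x = (208.1 − 206.6) / (160 − 0) = +0.009375
∂h/∂y = (204.6 − 206.6) / (140 − 0) = -0.01429
h(10, 30) = 206.6 + (+0.009375)·(10) + (-0.01429)·(30) = 206.6 +0.094 -0.429 = 206.265 ft.

206.3 ft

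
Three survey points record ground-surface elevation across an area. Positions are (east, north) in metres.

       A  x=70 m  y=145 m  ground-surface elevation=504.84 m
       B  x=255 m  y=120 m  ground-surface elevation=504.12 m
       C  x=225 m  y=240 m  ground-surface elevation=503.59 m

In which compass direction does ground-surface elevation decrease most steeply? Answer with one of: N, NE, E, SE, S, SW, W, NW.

NE

Taking A as reference: B−A = (185, -25, -0.72); C−A = (155, 95, -1.25).
Determinant of the coordinate differences = 185·95 − 155·(-25) = 21450.
∂z/∂x = [(-0.72)·95 − (-1.25)·(-25)] / 21450 = -0.004646
∂z/∂y = [185·(-1.25) − 155·(-0.72)] / 21450 = -0.005578
Steepest decrease is along −∇f = (+0.004646 E, +0.005578 N) → northeast.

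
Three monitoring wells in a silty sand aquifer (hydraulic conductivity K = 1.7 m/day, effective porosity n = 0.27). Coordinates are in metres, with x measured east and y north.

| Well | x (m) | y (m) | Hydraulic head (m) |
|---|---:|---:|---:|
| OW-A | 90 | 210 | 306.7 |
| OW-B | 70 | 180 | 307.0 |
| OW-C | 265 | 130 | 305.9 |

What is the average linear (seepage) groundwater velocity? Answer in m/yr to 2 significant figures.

Three-point gradient (reference OW-A): Δ to OW-B = (-20, -30, +0.3), Δ to OW-C = (175, -80, -0.8).
∂h/∂x = -0.007007, ∂h/∂y = -0.005328 (det = 6850).
|∇h| = √(-0.007007² + -0.005328²) = 0.008803
Seepage velocity v = K·i/n = 1.7 × 0.008803 / 0.27 = 0.05543 m/day = 20.25 m/yr.

20 m/yr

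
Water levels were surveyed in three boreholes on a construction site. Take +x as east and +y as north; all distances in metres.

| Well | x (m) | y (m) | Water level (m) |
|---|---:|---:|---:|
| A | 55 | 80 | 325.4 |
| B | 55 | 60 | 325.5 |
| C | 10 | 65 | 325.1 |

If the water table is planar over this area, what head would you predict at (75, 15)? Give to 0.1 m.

Taking A as reference: B−A = (0, -20, +0.1); C−A = (-45, -15, -0.3).
Determinant of the coordinate differences = 0·(-15) − (-45)·(-20) = -900.
∂h/∂x = [(+0.1)·(-15) − (-0.3)·(-20)] / -900 = +0.008333
∂h/∂y = [0·(-0.3) − (-45)·(+0.1)] / -900 = -0.005000
h(75, 15) = 325.4 + (+0.008333)·(20) + (-0.005000)·(-65) = 325.4 +0.167 +0.325 = 325.892 m.

325.9 m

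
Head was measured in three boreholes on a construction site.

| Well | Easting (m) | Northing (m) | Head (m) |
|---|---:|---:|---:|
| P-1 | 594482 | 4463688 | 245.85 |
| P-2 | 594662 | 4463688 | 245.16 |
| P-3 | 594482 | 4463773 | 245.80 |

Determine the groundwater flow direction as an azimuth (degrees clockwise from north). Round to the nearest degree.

∂h/∂x = (245.16 − 245.85) / (594662 − 594482) = -0.003833
∂h/∂y = (245.80 − 245.85) / (4463773 − 4463688) = -0.0005882
Flow direction (−∇h) has components (+0.003833 E, +0.0005882 N).
Azimuth = atan2(E, N) = atan2(+0.003833, +0.0005882) = 81.3° ≈ 081°.

081°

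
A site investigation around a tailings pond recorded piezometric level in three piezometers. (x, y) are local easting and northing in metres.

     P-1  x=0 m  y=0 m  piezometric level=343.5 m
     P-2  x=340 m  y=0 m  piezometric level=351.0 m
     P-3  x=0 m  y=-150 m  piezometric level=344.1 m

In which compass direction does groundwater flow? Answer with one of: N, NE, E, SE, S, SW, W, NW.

∂h/∂x = (351.0 − 343.5) / (340 − 0) = +0.02206
∂h/∂y = (344.1 − 343.5) / (-150 − 0) = -0.004000
Flow = −∇h = (-0.02206 east, +0.004000 north), which points west.

W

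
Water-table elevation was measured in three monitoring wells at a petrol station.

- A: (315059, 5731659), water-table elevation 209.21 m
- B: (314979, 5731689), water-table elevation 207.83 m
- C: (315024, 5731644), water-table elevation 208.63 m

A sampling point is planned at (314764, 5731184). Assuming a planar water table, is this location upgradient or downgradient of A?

Taking A as reference: B−A = (-80, 30, -1.38); C−A = (-35, -15, -0.58).
Solve a·Δx + b·Δy = Δh: det = (-80)·(-15) − (-35)·30 = 2250.
∂h/∂x = [(-1.38)·(-15) − (-0.58)·30] / 2250 = +0.01693
∂h/∂y = [(-80)·(-0.58) − (-35)·(-1.38)] / 2250 = -0.0008444
Head at (314764, 5731184) = 209.21 + (+0.01693)·(-295) + (-0.0008444)·(-475) = 204.62 m.
That is lower than the 209.21 m at A, so the point is downgradient.

downgradient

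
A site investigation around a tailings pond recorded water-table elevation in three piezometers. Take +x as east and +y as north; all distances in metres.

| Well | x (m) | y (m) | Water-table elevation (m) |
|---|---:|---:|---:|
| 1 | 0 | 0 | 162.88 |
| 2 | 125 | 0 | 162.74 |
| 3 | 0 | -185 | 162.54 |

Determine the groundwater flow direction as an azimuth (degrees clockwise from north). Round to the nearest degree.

∂h/∂x = (162.74 − 162.88) / (125 − 0) = -0.001120
∂h/∂y = (162.54 − 162.88) / (-185 − 0) = +0.001838
Flow direction (−∇h) has components (+0.001120 E, -0.001838 N).
Azimuth = atan2(E, N) = atan2(+0.001120, -0.001838) = 148.6° ≈ 149°.

149°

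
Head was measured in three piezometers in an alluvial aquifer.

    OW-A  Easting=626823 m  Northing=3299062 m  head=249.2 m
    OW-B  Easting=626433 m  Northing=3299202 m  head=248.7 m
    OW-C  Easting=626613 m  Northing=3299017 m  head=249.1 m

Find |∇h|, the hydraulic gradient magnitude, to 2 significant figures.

0.0016

With h = a·x + b·y + c and OW-A as origin, the differences give:
  (-390)·a + 140·b = -0.5
  (-210)·a + (-45)·b = -0.1
Eliminate b (×(-45) and ×140, subtract): 46950·a = 36.50 → a = ∂h/∂x = +0.0007774
Back-substitute: b = ∂h/∂y = -0.001406.
|∇h| = √(0.0007774² + -0.001406²) = 0.001607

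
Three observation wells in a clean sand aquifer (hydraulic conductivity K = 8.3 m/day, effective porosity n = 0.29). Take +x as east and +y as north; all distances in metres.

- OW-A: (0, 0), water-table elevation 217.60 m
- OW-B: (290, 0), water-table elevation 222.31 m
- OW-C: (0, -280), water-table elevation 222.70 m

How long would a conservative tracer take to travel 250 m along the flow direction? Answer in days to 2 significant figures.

∂h/∂x = (222.31 − 217.60) / (290 − 0) = +0.01624
∂h/∂y = (222.70 − 217.60) / (-280 − 0) = -0.01821
|∇h| = √(0.01624² + -0.01821²) = 0.0244
Seepage velocity v = K·i/n = 8.3 × 0.0244 / 0.29 = 0.6983 m/day.
t = 250 / 0.6983 = 358 days.

360 days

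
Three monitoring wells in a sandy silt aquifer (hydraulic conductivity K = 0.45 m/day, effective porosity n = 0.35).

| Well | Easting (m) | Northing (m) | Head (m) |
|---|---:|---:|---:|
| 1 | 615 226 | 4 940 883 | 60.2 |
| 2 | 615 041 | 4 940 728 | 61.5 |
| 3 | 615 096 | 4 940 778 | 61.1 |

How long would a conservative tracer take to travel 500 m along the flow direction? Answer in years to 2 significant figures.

200 years

Differences from 1: to 2 (Δx, Δy, Δh) = (-185, -155, +1.3); to 3 = (-130, -105, +0.9).
Solve a·Δx + b·Δy = Δh: det = (-185)·(-105) − (-130)·(-155) = -725.
∂h/∂x = [(+1.3)·(-105) − (+0.9)·(-155)] / -725 = -0.004138
∂h/∂y = [(-185)·(+0.9) − (-130)·(+1.3)] / -725 = -0.003448
|∇h| = √(-0.004138² + -0.003448²) = 0.005386
Seepage velocity v = K·i/n = 0.45 × 0.005386 / 0.35 = 0.006925 m/day.
t = 500 / 0.006925 = 7.22e+04 days = 198 years.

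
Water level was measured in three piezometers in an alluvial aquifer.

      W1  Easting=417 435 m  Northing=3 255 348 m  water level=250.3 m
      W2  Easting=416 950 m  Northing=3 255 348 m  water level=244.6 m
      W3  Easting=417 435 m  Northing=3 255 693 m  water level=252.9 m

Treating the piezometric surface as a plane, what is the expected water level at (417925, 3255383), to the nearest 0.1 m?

∂h/∂x = (244.6 − 250.3) / (416950 − 417435) = +0.01175
∂h/∂y = (252.9 − 250.3) / (3255693 − 3255348) = +0.007536
h(417925, 3255383) = 250.3 + (+0.01175)·(490) + (+0.007536)·(35) = 250.3 +5.759 +0.264 = 256.323 m.

256.3 m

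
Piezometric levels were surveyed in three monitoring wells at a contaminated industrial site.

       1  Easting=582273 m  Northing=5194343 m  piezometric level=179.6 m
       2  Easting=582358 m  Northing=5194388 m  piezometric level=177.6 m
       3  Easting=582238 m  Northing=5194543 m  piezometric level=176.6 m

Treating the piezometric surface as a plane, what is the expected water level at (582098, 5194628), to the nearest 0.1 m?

177.1 m

With h = a·x + b·y + c and 1 as origin, the differences give:
  85·a + 45·b = -2.0
  (-35)·a + 200·b = -3.0
Eliminate b (×200 and ×45, subtract): 18575·a = -265.00 → a = ∂h/∂x = -0.01427
Back-substitute: b = ∂h/∂y = -0.01750.
h(582098, 5194628) = 179.6 + (-0.01427)·(-175) + (-0.01750)·(285) = 179.6 +2.497 -4.987 = 177.110 m.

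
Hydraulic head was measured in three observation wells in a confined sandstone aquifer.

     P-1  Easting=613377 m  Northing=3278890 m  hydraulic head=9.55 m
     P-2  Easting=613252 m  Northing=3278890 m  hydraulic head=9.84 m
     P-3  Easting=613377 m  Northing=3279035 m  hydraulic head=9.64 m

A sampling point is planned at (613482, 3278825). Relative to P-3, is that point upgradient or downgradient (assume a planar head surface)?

∂h/∂x = (9.84 − 9.55) / (613252 − 613377) = -0.002320
∂h/∂y = (9.64 − 9.55) / (3279035 − 3278890) = +0.0006207
Head at (613482, 3278825) = 9.55 + (-0.002320)·(105) + (+0.0006207)·(-65) = 9.27 m.
That is lower than the 9.64 m at P-3, so the point is downgradient.

downgradient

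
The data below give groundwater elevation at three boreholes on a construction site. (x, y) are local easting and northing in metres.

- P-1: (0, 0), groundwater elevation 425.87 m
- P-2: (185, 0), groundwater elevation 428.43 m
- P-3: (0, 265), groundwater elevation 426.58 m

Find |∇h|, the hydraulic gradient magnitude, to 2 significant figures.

∂h/∂x = (428.43 − 425.87) / (185 − 0) = +0.01384
∂h/∂y = (426.58 − 425.87) / (265 − 0) = +0.002679
|∇h| = √(0.01384² + 0.002679²) = 0.0141

0.014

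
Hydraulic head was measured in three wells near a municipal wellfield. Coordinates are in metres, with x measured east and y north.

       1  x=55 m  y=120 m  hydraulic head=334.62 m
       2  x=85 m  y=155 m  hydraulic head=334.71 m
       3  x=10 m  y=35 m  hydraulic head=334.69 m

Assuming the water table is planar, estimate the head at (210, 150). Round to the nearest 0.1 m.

336.0 m

Three-point gradient (reference 1): Δ to 2 = (30, 35, +0.09), Δ to 3 = (-45, -85, +0.07).
∂h/∂x = +0.01036, ∂h/∂y = -0.006308 (det = -975).
h(210, 150) = 334.62 + (+0.01036)·(155) + (-0.006308)·(30) = 334.62 +1.606 -0.189 = 336.036 m.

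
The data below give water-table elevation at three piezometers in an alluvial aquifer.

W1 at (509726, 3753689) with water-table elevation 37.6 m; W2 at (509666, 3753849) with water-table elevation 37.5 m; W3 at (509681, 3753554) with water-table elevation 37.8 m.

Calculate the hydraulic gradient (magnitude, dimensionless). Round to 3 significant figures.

0.00162

Differences from W1: to W2 (Δx, Δy, Δh) = (-60, 160, -0.1); to W3 = (-45, -135, +0.2).
Solve a·Δx + b·Δy = Δh: det = (-60)·(-135) − (-45)·160 = 15300.
∂h/∂x = [(-0.1)·(-135) − (+0.2)·160] / 15300 = -0.001209
∂h/∂y = [(-60)·(+0.2) − (-45)·(-0.1)] / 15300 = -0.001078
|∇h| = √(-0.001209² + -0.001078²) = 0.00162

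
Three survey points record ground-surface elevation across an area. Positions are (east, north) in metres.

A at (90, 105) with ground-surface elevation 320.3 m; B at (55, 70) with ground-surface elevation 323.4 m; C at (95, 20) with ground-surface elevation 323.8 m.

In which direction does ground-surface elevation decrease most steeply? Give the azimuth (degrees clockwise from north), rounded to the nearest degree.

With z = a·x + b·y + c and A as origin, the differences give:
  (-35)·a + (-35)·b = +3.1
  5·a + (-85)·b = +3.5
Eliminate b (×(-85) and ×(-35), subtract): 3150·a = -141.00 → a = ∂z/∂x = -0.04476
Back-substitute: b = ∂z/∂y = -0.04381.
Steepest decrease is along −∇f: components (+0.04476 E, +0.04381 N).
Azimuth = atan2(+0.04476, +0.04381) = 45.6° ≈ 046°.

046°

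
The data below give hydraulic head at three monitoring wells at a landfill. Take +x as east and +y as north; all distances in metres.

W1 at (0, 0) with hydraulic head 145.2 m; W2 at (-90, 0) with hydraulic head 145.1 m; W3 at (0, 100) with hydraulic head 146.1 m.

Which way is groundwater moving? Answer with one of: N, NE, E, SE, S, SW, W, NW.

∂h/∂x = (145.1 − 145.2) / (-90 − 0) = +0.001111
∂h/∂y = (146.1 − 145.2) / (100 − 0) = +0.009000
Flow = −∇h = (-0.001111 east, -0.009000 north), which points south.

S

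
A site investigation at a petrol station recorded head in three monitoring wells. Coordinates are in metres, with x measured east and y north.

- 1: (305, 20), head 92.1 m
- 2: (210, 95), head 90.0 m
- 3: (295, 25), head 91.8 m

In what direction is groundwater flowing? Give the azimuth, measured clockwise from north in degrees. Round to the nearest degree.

Taking 1 as reference: 2−1 = (-95, 75, -2.1); 3−1 = (-10, 5, -0.3).
Determinant of the coordinate differences = (-95)·5 − (-10)·75 = 275.
∂h/∂x = [(-2.1)·5 − (-0.3)·75] / 275 = +0.04364
∂h/∂y = [(-95)·(-0.3) − (-10)·(-2.1)] / 275 = +0.02727
Flow direction (−∇h) has components (-0.04364 E, -0.02727 N).
Azimuth = atan2(E, N) = atan2(-0.04364, -0.02727) = 238.0° ≈ 238°.

238°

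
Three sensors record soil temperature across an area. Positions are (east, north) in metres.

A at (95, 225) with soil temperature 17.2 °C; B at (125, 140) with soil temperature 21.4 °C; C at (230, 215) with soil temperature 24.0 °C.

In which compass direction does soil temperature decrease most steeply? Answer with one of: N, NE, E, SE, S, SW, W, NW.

NW

Taking A as reference: B−A = (30, -85, +4.2); C−A = (135, -10, +6.8).
Solve a·Δx + b·Δy = ΔT: det = 30·(-10) − 135·(-85) = 11175.
∂T/∂x = [(+4.2)·(-10) − (+6.8)·(-85)] / 11175 = +0.04796
∂T/∂y = [30·(+6.8) − 135·(+4.2)] / 11175 = -0.03248
Steepest decrease is along −∇f = (-0.04796 E, +0.03248 N) → northwest.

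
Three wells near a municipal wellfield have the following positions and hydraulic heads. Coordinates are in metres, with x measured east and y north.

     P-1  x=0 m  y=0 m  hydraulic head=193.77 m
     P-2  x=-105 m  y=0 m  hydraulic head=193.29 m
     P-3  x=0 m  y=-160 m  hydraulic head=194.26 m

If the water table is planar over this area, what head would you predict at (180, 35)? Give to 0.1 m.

∂h/∂x = (193.29 − 193.77) / (-105 − 0) = +0.004571
∂h/∂y = (194.26 − 193.77) / (-160 − 0) = -0.003062
h(180, 35) = 193.77 + (+0.004571)·(180) + (-0.003062)·(35) = 193.77 +0.823 -0.107 = 194.486 m.

194.5 m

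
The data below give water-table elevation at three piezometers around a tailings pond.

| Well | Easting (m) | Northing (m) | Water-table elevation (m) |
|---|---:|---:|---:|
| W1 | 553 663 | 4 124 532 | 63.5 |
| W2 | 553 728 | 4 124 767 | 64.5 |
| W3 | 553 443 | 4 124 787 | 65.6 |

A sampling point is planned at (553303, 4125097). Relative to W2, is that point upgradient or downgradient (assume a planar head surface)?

Differences from W1: to W2 (Δx, Δy, Δh) = (65, 235, +1.0); to W3 = (-220, 255, +2.1).
Determinant of the coordinate differences = 65·255 − (-220)·235 = 68275.
∂h/∂x = [(+1.0)·255 − (+2.1)·235] / 68275 = -0.003493
∂h/∂y = [65·(+2.1) − (-220)·(+1.0)] / 68275 = +0.005222
Head at (553303, 4125097) = 63.5 + (-0.003493)·(-360) + (+0.005222)·(565) = 67.71 m.
That is higher than the 64.5 m at W2, so the point is upgradient.

upgradient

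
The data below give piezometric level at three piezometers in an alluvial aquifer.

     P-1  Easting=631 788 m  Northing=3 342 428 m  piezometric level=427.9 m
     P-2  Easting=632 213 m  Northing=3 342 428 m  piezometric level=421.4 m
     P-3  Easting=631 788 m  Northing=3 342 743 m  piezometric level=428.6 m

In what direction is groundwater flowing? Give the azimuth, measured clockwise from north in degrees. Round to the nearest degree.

098°

∂h/∂x = (421.4 − 427.9) / (632213 − 631788) = -0.01529
∂h/∂y = (428.6 − 427.9) / (3342743 − 3342428) = +0.002222
Flow direction (−∇h) has components (+0.01529 E, -0.002222 N).
Azimuth = atan2(E, N) = atan2(+0.01529, -0.002222) = 98.3° ≈ 098°.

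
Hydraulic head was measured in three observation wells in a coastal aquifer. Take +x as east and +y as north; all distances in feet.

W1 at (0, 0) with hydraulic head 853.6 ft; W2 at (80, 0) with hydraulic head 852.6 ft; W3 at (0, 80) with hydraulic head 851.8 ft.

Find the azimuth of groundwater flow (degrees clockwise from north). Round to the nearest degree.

∂h/∂x = (852.6 − 853.6) / (80 − 0) = -0.01250
∂h/∂y = (851.8 − 853.6) / (80 − 0) = -0.02250
Flow direction (−∇h) has components (+0.01250 E, +0.02250 N).
Azimuth = atan2(E, N) = atan2(+0.01250, +0.02250) = 29.1° ≈ 029°.

029°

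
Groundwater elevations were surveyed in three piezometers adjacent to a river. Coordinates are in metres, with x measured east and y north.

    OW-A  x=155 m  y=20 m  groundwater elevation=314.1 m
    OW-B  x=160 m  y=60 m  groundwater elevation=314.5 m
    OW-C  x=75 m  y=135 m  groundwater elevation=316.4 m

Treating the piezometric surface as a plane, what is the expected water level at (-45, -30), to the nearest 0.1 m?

With h = a·x + b·y + c and OW-A as origin, the differences give:
  5·a + 40·b = +0.4
  (-80)·a + 115·b = +2.3
Eliminate b (×115 and ×40, subtract): 3775·a = -46.00 → a = ∂h/∂x = -0.01219
Back-substitute: b = ∂h/∂y = +0.01152.
h(-45, -30) = 314.1 + (-0.01219)·(-200) + (+0.01152)·(-50) = 314.1 +2.437 -0.576 = 315.961 m.

316.0 m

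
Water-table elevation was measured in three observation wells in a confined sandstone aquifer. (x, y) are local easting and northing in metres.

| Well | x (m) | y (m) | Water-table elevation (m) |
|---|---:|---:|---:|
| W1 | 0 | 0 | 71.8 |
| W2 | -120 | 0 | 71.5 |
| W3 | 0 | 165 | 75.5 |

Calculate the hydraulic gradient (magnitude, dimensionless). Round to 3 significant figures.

∂h/∂x = (71.5 − 71.8) / (-120 − 0) = +0.002500
∂h/∂y = (75.5 − 71.8) / (165 − 0) = +0.02242
|∇h| = √(0.002500² + 0.02242²) = 0.02256

0.0226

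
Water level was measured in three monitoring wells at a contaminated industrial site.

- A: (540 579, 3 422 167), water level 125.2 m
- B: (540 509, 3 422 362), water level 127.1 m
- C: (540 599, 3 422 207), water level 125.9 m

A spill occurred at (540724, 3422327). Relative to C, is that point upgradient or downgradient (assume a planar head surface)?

upgradient

Differences from A: to B (Δx, Δy, Δh) = (-70, 195, +1.9); to C = (20, 40, +0.7).
Determinant of the coordinate differences = (-70)·40 − 20·195 = -6700.
∂h/∂x = [(+1.9)·40 − (+0.7)·195] / -6700 = +0.009030
∂h/∂y = [(-70)·(+0.7) − 20·(+1.9)] / -6700 = +0.01299
Head at (540724, 3422327) = 125.2 + (+0.009030)·(145) + (+0.01299)·(160) = 128.59 m.
That is higher than the 125.9 m at C, so the point is upgradient.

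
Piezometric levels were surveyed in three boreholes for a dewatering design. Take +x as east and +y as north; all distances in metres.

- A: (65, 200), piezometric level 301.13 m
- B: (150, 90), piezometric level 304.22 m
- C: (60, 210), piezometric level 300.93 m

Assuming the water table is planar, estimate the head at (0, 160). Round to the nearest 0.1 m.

299.4 m

With h = a·x + b·y + c and A as origin, the differences give:
  85·a + (-110)·b = +3.09
  (-5)·a + 10·b = -0.20
Eliminate b (×10 and ×(-110), subtract): 300·a = 8.900 → a = ∂h/∂x = +0.02967
Back-substitute: b = ∂h/∂y = -0.005167.
h(0, 160) = 301.13 + (+0.02967)·(-65) + (-0.005167)·(-40) = 301.13 -1.928 +0.207 = 299.408 m.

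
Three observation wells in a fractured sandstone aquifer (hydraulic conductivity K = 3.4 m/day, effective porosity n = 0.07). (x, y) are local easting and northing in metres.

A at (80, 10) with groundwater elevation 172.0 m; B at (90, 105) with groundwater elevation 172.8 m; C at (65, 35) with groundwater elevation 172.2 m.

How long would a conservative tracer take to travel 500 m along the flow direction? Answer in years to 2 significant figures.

With h = a·x + b·y + c and A as origin, the differences give:
  10·a + 95·b = +0.8
  (-15)·a + 25·b = +0.2
Eliminate b (×25 and ×95, subtract): 1675·a = 1.00 → a = ∂h/∂x = +0.0005970
Back-substitute: b = ∂h/∂y = +0.008358.
|∇h| = √(0.0005970² + 0.008358²) = 0.008379
Seepage velocity v = K·i/n = 3.4 × 0.008379 / 0.07 = 0.407 m/day.
t = 500 / 0.407 = 1229 days = 3.36 years.

3.4 years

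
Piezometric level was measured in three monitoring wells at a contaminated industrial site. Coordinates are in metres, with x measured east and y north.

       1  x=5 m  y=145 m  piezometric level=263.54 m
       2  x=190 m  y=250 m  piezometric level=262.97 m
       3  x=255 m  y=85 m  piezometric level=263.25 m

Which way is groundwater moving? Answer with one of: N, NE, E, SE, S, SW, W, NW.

Taking 1 as reference: 2−1 = (185, 105, -0.57); 3−1 = (250, -60, -0.29).
Solve a·Δx + b·Δy = Δh: det = 185·(-60) − 250·105 = -37350.
∂h/∂x = [(-0.57)·(-60) − (-0.29)·105] / -37350 = -0.001731
∂h/∂y = [185·(-0.29) − 250·(-0.57)] / -37350 = -0.002379
Flow = −∇h = (+0.001731 east, +0.002379 north), which points northeast.

NE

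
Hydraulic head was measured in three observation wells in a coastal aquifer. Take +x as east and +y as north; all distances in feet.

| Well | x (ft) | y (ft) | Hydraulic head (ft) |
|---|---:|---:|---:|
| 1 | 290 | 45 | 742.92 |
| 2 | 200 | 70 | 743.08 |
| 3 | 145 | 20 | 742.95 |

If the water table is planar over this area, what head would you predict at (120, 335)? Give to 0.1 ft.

With h = a·x + b·y + c and 1 as origin, the differences give:
  (-90)·a + 25·b = +0.16
  (-145)·a + (-25)·b = +0.03
Eliminate b (×(-25) and ×25, subtract): 5875·a = -4.750 → a = ∂h/∂x = -0.0008085
Back-substitute: b = ∂h/∂y = +0.003489.
h(120, 335) = 742.92 + (-0.0008085)·(-170) + (+0.003489)·(290) = 742.92 +0.137 +1.012 = 744.069 ft.

744.1 ft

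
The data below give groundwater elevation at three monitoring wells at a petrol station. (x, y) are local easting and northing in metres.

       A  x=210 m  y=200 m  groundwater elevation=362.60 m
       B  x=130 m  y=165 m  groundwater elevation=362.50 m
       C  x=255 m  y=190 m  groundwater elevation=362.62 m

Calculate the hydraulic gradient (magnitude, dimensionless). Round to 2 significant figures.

With h = a·x + b·y + c and A as origin, the differences give:
  (-80)·a + (-35)·b = -0.10
  45·a + (-10)·b = +0.02
Eliminate b (×(-10) and ×(-35), subtract): 2375·a = 1.700 → a = ∂h/∂x = +0.0007158
Back-substitute: b = ∂h/∂y = +0.001221.
|∇h| = √(0.0007158² + 0.001221²) = 0.001415

0.0014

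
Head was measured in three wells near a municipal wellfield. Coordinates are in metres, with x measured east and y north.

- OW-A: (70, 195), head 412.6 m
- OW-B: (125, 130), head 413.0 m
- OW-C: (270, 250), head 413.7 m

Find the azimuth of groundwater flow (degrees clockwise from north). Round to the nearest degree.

Taking OW-A as reference: OW-B−OW-A = (55, -65, +0.4); OW-C−OW-A = (200, 55, +1.1).
Determinant of the coordinate differences = 55·55 − 200·(-65) = 16025.
∂h/∂x = [(+0.4)·55 − (+1.1)·(-65)] / 16025 = +0.005835
∂h/∂y = [55·(+1.1) − 200·(+0.4)] / 16025 = -0.001217
Flow direction (−∇h) has components (-0.005835 E, +0.001217 N).
Azimuth = atan2(E, N) = atan2(-0.005835, +0.001217) = 281.8° ≈ 282°.

282°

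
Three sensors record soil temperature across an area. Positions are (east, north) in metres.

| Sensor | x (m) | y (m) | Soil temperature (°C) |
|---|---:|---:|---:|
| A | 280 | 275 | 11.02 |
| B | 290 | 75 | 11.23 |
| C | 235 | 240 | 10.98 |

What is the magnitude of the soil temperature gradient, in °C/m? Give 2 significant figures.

0.0019 °C/m

Taking A as reference: B−A = (10, -200, +0.21); C−A = (-45, -35, -0.04).
Solve a·Δx + b·Δy = ΔT: det = 10·(-35) − (-45)·(-200) = -9350.
∂T/∂x = [(+0.21)·(-35) − (-0.04)·(-200)] / -9350 = +0.001642
∂T/∂y = [10·(-0.04) − (-45)·(+0.21)] / -9350 = -0.0009679
|∇f| = √(0.001642² + -0.0009679²) = 0.001906 °C/m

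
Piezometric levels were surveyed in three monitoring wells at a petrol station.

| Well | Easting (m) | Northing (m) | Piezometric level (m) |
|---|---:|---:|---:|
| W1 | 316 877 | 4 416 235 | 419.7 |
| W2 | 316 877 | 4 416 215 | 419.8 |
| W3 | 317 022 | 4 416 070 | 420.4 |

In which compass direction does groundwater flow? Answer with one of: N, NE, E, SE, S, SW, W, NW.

N

Taking W1 as reference: W2−W1 = (0, -20, +0.1); W3−W1 = (145, -165, +0.7).
Solve a·Δx + b·Δy = Δh: det = 0·(-165) − 145·(-20) = 2900.
∂h/∂x = [(+0.1)·(-165) − (+0.7)·(-20)] / 2900 = -0.0008621
∂h/∂y = [0·(+0.7) − 145·(+0.1)] / 2900 = -0.005000
Flow = −∇h = (+0.0008621 east, +0.005000 north), which points north.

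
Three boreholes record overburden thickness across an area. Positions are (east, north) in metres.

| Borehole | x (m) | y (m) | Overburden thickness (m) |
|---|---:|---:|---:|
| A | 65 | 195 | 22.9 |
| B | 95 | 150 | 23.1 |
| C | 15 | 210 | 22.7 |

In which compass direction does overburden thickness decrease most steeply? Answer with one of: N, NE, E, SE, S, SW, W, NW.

Taking A as reference: B−A = (30, -45, +0.2); C−A = (-50, 15, -0.2).
Determinant of the coordinate differences = 30·15 − (-50)·(-45) = -1800.
∂d/∂x = [(+0.2)·15 − (-0.2)·(-45)] / -1800 = +0.003333
∂d/∂y = [30·(-0.2) − (-50)·(+0.2)] / -1800 = -0.002222
Steepest decrease is along −∇f = (-0.003333 E, +0.002222 N) → northwest.

NW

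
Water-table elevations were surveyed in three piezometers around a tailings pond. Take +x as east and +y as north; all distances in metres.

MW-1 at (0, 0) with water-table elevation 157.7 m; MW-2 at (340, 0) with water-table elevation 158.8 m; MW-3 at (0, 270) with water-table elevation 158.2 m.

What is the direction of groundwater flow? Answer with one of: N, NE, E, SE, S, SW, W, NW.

SW

∂h/∂x = (158.8 − 157.7) / (340 − 0) = +0.003235
∂h/∂y = (158.2 − 157.7) / (270 − 0) = +0.001852
Flow = −∇h = (-0.003235 east, -0.001852 north), which points southwest.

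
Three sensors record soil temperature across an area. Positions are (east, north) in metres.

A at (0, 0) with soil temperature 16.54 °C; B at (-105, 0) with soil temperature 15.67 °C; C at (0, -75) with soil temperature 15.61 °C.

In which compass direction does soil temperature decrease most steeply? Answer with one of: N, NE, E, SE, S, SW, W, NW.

∂T/∂x = (15.67 − 16.54) / (-105 − 0) = +0.008286
∂T/∂y = (15.61 − 16.54) / (-75 − 0) = +0.01240
Steepest decrease is along −∇f = (-0.008286 E, -0.01240 N) → southwest.

SW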